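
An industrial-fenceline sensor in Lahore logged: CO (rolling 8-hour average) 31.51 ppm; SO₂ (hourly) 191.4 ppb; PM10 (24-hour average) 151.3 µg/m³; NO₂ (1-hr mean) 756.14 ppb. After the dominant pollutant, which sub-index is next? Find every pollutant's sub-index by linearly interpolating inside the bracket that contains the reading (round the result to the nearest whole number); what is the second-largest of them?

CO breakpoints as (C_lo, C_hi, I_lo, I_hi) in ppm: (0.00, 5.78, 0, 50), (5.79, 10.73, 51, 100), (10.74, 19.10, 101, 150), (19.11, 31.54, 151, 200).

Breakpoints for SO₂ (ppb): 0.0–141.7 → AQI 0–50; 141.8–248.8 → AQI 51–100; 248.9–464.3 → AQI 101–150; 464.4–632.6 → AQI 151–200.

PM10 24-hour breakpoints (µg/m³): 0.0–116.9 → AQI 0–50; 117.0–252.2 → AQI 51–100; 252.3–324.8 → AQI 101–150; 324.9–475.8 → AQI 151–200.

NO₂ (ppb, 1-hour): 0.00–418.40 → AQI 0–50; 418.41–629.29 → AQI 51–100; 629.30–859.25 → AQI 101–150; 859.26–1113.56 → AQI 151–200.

CO: 31.51 lies in 19.11–31.54, so I_lo=151, I_hi=200, C_lo=19.11, C_hi=31.54.
(200−151)/(31.54−19.11) × (31.51−19.11) + 151 = 49/12.43 × 12.40 + 151 ≈ 199.88 → 200.
SO₂: 191.4 lies in 141.8–248.8, so I_lo=51, I_hi=100, C_lo=141.8, C_hi=248.8.
(100−51)/(248.8−141.8) × (191.4−141.8) + 51 = 49/107.0 × 49.6 + 51 ≈ 73.71 → 74.
PM10 151.3: bracket 117.0–252.2 → index 51–100; slope 49/135.2, offset 34.3.
AQI = 51 + 49/135.2·34.3 ≈ 63.43 ⇒ 63.
NO₂: row 629.30–859.25 (AQI 101–150). (150−101)·(756.14−629.30)/(859.25−629.30) + 101 = 49·126.84/229.95 + 101 ≈ 128.03 → 128.
Sub-indices: CO→200, SO₂→74, PM10→63, NO₂→128. Ranked high→low: 200, 128, 74, 63. Second-highest sub-index = 128.

128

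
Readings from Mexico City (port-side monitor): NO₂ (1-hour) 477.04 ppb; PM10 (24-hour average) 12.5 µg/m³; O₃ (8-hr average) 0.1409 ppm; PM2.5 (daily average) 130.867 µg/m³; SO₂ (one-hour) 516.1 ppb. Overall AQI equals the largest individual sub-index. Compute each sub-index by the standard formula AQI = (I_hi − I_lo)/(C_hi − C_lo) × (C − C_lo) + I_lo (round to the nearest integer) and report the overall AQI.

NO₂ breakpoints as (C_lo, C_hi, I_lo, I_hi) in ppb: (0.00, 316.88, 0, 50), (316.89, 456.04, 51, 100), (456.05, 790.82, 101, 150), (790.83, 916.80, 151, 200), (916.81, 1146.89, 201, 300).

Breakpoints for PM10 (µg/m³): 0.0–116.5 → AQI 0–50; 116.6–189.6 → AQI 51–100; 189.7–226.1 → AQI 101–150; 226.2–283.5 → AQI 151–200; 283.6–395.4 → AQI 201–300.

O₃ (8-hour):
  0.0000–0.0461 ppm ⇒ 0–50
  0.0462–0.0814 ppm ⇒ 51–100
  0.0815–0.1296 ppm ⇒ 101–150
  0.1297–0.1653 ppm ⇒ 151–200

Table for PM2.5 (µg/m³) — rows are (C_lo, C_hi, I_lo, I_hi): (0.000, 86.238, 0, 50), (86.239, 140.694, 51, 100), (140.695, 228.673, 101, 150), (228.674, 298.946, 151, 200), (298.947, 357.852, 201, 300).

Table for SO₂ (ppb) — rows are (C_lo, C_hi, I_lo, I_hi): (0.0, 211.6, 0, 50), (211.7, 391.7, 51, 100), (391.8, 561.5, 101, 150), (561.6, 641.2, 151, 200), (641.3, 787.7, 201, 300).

166

NO₂: 477.04 lies in 456.05–790.82, so I_lo=101, I_hi=150, C_lo=456.05, C_hi=790.82.
(150−101)/(790.82−456.05) × (477.04−456.05) + 101 = 49/334.77 × 20.99 + 101 ≈ 104.07 → 104.
PM10 12.5: bracket 0.0–116.5 → index 0–50; slope 50/116.5, offset 12.5.
AQI = 0 + 50/116.5·12.5 ≈ 5.36 ⇒ 5.
O₃: 0.1409 lies in 0.1297–0.1653, so I_lo=151, I_hi=200, C_lo=0.1297, C_hi=0.1653.
(200−151)/(0.1653−0.1297) × (0.1409−0.1297) + 151 = 49/0.0356 × 0.0112 + 151 ≈ 166.42 → 166.
PM2.5: 130.867 ∈ [86.239, 140.694] ↔ index [51, 100].
51 + (130.867−86.239)·(100−51)/(140.694−86.239) = 51 + 44.628·49/54.455 ≈ 91.16, so AQI = 91.
SO₂: row 391.8–561.5 (AQI 101–150). (150−101)·(516.1−391.8)/(561.5−391.8) + 101 = 49·124.3/169.7 + 101 ≈ 136.89 → 137.
Sub-indices: NO₂→104, PM10→5, O₃→166, PM2.5→91, SO₂→137. Overall AQI = max = 166; dominant pollutant is O₃.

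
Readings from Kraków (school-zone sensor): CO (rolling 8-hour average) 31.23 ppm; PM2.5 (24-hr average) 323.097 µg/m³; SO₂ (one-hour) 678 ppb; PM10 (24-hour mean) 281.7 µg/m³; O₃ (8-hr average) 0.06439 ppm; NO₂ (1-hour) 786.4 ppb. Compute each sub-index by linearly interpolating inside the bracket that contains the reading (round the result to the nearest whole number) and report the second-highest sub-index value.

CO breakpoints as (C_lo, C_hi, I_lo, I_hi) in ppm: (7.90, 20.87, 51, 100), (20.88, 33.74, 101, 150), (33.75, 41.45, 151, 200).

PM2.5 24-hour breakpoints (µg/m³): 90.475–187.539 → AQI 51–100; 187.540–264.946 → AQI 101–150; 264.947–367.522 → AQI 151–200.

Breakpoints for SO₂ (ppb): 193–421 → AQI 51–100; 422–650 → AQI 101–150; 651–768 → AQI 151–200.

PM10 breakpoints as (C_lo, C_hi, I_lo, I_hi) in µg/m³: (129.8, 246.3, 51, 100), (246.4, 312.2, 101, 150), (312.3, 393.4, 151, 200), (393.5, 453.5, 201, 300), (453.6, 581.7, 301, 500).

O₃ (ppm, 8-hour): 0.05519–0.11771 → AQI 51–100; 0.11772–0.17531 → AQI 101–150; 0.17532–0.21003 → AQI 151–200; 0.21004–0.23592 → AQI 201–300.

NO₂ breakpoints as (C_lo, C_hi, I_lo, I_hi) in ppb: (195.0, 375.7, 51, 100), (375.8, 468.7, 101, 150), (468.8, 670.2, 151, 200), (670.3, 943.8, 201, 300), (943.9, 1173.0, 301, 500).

CO: 31.23 lies in 20.88–33.74, so I_lo=101, I_hi=150, C_lo=20.88, C_hi=33.74.
(150−101)/(33.74−20.88) × (31.23−20.88) + 101 = 49/12.86 × 10.35 + 101 ≈ 140.44 → 140.
PM2.5: row 264.947–367.522 (AQI 151–200). (200−151)·(323.097−264.947)/(367.522−264.947) + 151 = 49·58.150/102.575 + 151 ≈ 178.78 → 179.
SO₂: 678 ∈ [651, 768] ↔ index [151, 200].
151 + (678−651)·(200−151)/(768−651) = 151 + 27·49/117 ≈ 162.31, so AQI = 162.
PM10: 281.7 lies in 246.4–312.2, so I_lo=101, I_hi=150, C_lo=246.4, C_hi=312.2.
(150−101)/(312.2−246.4) × (281.7−246.4) + 101 = 49/65.8 × 35.3 + 101 ≈ 127.29 → 127.
O₃ 0.06439: bracket 0.05519–0.11771 → index 51–100; slope 49/0.06252, offset 0.00920.
AQI = 51 + 49/0.06252·0.00920 ≈ 58.21 ⇒ 58.
NO₂: 786.4 lies in 670.3–943.8, so I_lo=201, I_hi=300, C_lo=670.3, C_hi=943.8.
(300−201)/(943.8−670.3) × (786.4−670.3) + 201 = 99/273.5 × 116.1 + 201 ≈ 243.03 → 243.
Sub-indices: CO→140, PM2.5→179, SO₂→162, PM10→127, O₃→58, NO₂→243. Ranked high→low: 243, 179, 162, 140, 127, 58. Second-highest sub-index = 179.

179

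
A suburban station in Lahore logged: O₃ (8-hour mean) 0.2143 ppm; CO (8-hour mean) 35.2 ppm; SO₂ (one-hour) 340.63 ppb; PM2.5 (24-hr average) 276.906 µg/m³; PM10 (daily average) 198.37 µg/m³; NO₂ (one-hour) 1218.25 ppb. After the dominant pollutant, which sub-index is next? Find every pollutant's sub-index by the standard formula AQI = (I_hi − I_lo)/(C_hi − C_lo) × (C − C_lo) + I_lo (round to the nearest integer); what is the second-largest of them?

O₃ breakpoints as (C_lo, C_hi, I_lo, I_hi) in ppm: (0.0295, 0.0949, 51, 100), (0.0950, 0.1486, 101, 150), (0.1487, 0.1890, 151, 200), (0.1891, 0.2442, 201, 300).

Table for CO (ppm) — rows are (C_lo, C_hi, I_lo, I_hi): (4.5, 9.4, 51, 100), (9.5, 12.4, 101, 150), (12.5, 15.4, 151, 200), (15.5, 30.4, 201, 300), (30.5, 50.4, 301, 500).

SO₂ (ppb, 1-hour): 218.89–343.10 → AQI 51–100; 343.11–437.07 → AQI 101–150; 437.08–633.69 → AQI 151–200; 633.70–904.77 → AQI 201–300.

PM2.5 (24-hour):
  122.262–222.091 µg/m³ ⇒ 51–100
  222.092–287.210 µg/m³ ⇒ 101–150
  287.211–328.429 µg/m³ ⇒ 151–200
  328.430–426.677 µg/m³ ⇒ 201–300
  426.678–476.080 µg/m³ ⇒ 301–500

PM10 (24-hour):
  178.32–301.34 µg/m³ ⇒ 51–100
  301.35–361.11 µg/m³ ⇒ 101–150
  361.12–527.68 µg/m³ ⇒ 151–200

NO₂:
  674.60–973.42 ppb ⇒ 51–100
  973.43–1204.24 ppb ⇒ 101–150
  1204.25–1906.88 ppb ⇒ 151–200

246

O₃: row 0.1891–0.2442 (AQI 201–300). (300−201)·(0.2143−0.1891)/(0.2442−0.1891) + 201 = 99·0.0252/0.0551 + 201 ≈ 246.28 → 246.
CO 35.2: bracket 30.5–50.4 → index 301–500; slope 199/19.9, offset 4.7.
AQI = 301 + 199/19.9·4.7 ≈ 348.00 ⇒ 348.
SO₂: 340.63 lies in 218.89–343.10, so I_lo=51, I_hi=100, C_lo=218.89, C_hi=343.10.
(100−51)/(343.10−218.89) × (340.63−218.89) + 51 = 49/124.21 × 121.74 + 51 ≈ 99.03 → 99.
PM2.5 276.906: bracket 222.092–287.210 → index 101–150; slope 49/65.118, offset 54.814.
AQI = 101 + 49/65.118·54.814 ≈ 142.25 ⇒ 142.
PM10: 198.37 ∈ [178.32, 301.34] ↔ index [51, 100].
51 + (198.37−178.32)·(100−51)/(301.34−178.32) = 51 + 20.05·49/123.02 ≈ 58.99, so AQI = 59.
NO₂ 1218.25: bracket 1204.25–1906.88 → index 151–200; slope 49/702.63, offset 14.00.
AQI = 151 + 49/702.63·14.00 ≈ 151.98 ⇒ 152.
Sub-indices: O₃→246, CO→348, SO₂→99, PM2.5→142, PM10→59, NO₂→152. Ranked high→low: 348, 246, 152, 142, 99, 59. Second-highest sub-index = 246.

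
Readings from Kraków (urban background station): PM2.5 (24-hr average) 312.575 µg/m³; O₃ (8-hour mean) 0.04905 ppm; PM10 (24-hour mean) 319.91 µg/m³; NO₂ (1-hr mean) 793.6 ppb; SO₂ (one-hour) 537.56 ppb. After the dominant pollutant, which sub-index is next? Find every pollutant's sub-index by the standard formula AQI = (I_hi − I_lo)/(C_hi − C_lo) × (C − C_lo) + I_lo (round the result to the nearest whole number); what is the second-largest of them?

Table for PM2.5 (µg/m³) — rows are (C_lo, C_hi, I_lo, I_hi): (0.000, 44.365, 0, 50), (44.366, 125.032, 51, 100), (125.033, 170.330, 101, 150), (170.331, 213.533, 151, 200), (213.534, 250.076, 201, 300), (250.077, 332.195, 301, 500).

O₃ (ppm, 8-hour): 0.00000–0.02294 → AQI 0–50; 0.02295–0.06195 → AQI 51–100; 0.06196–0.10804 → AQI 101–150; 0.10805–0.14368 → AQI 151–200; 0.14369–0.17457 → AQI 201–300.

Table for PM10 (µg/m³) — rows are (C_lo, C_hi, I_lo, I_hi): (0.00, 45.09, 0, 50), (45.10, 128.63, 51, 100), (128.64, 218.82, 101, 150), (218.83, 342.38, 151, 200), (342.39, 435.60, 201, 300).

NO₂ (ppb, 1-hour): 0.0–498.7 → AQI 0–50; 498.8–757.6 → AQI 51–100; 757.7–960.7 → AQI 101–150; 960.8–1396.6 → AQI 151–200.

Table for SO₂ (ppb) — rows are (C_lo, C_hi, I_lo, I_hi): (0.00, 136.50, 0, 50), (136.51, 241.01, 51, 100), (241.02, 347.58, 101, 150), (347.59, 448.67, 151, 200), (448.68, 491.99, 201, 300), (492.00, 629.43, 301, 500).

367

PM2.5 312.575: bracket 250.077–332.195 → index 301–500; slope 199/82.118, offset 62.498.
AQI = 301 + 199/82.118·62.498 ≈ 452.45 ⇒ 452.
O₃: row 0.02295–0.06195 (AQI 51–100). (100−51)·(0.04905−0.02295)/(0.06195−0.02295) + 51 = 49·0.02610/0.03900 + 51 ≈ 83.79 → 84.
PM10: row 218.83–342.38 (AQI 151–200). (200−151)·(319.91−218.83)/(342.38−218.83) + 151 = 49·101.08/123.55 + 151 ≈ 191.09 → 191.
NO₂: 793.6 lies in 757.7–960.7, so I_lo=101, I_hi=150, C_lo=757.7, C_hi=960.7.
(150−101)/(960.7−757.7) × (793.6−757.7) + 101 = 49/203.0 × 35.9 + 101 ≈ 109.67 → 110.
SO₂: 537.56 ∈ [492.00, 629.43] ↔ index [301, 500].
301 + (537.56−492.00)·(500−301)/(629.43−492.00) = 301 + 45.56·199/137.43 ≈ 366.97, so AQI = 367.
Sub-indices: PM2.5→452, O₃→84, PM10→191, NO₂→110, SO₂→367. Ranked high→low: 452, 367, 191, 110, 84. Second-highest sub-index = 367.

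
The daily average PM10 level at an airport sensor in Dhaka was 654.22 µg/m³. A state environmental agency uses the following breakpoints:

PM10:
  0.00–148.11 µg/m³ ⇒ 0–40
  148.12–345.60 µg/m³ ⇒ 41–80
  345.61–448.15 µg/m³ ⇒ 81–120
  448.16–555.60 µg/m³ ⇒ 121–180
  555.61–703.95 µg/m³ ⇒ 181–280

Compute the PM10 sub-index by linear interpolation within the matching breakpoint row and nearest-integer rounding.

247

PM10: row 555.61–703.95 (AQI 181–280). (280−181)·(654.22−555.61)/(703.95−555.61) + 181 = 99·98.61/148.34 + 181 ≈ 246.81 → 247.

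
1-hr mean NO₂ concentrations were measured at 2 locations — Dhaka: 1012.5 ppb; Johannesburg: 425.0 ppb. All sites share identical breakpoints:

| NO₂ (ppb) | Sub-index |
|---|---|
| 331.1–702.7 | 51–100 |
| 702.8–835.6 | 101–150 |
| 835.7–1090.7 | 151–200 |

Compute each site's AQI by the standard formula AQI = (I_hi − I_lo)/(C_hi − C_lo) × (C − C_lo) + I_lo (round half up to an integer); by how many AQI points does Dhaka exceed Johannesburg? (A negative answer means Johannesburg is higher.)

122

Dhaka: 1012.5 lies in 835.7–1090.7, so I_lo=151, I_hi=200, C_lo=835.7, C_hi=1090.7.
(200−151)/(1090.7−835.7) × (1012.5−835.7) + 151 = 49/255.0 × 176.8 + 151 ≈ 184.97 → 185.
Johannesburg: 425.0 ∈ [331.1, 702.7] ↔ index [51, 100].
51 + (425.0−331.1)·(100−51)/(702.7−331.1) = 51 + 93.9·49/371.6 ≈ 63.38, so AQI = 63.
AQIs: Dhaka=185, Johannesburg=63. Dhaka (185) − Johannesburg (63) = 122.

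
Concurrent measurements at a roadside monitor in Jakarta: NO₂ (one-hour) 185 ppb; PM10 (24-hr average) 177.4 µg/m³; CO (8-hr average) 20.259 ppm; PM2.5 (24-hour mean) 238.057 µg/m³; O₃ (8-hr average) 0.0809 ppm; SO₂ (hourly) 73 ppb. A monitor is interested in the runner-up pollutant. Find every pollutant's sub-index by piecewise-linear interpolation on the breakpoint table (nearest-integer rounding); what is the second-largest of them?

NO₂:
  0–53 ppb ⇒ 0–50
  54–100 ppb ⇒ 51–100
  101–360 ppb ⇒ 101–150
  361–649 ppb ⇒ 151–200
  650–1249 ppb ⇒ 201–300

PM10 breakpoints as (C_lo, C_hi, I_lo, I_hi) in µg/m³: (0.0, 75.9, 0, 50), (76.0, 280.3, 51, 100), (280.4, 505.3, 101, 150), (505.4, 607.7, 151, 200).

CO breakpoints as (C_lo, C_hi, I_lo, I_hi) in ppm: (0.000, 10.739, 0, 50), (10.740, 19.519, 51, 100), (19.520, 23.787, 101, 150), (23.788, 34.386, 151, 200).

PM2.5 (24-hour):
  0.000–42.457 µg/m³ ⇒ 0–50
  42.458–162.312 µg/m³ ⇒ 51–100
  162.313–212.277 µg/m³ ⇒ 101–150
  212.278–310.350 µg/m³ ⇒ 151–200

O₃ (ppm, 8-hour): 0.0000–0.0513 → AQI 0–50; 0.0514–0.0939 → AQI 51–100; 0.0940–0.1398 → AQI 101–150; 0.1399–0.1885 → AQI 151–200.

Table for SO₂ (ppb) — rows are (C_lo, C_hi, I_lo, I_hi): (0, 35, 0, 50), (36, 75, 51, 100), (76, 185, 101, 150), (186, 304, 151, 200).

NO₂: 185 ∈ [101, 360] ↔ index [101, 150].
101 + (185−101)·(150−101)/(360−101) = 101 + 84·49/259 ≈ 116.89, so AQI = 117.
PM10: 177.4 ∈ [76.0, 280.3] ↔ index [51, 100].
51 + (177.4−76.0)·(100−51)/(280.3−76.0) = 51 + 101.4·49/204.3 ≈ 75.32, so AQI = 75.
CO: row 19.520–23.787 (AQI 101–150). (150−101)·(20.259−19.520)/(23.787−19.520) + 101 = 49·0.739/4.267 + 101 ≈ 109.49 → 109.
PM2.5: 238.057 ∈ [212.278, 310.350] ↔ index [151, 200].
151 + (238.057−212.278)·(200−151)/(310.350−212.278) = 151 + 25.779·49/98.072 ≈ 163.88, so AQI = 164.
O₃: 0.0809 lies in 0.0514–0.0939, so I_lo=51, I_hi=100, C_lo=0.0514, C_hi=0.0939.
(100−51)/(0.0939−0.0514) × (0.0809−0.0514) + 51 = 49/0.0425 × 0.0295 + 51 ≈ 85.01 → 85.
SO₂: 73 ∈ [36, 75] ↔ index [51, 100].
51 + (73−36)·(100−51)/(75−36) = 51 + 37·49/39 ≈ 97.49, so AQI = 97.
Sub-indices: NO₂→117, PM10→75, CO→109, PM2.5→164, O₃→85, SO₂→97. Ranked high→low: 164, 117, 109, 97, 85, 75. Second-highest sub-index = 117.

117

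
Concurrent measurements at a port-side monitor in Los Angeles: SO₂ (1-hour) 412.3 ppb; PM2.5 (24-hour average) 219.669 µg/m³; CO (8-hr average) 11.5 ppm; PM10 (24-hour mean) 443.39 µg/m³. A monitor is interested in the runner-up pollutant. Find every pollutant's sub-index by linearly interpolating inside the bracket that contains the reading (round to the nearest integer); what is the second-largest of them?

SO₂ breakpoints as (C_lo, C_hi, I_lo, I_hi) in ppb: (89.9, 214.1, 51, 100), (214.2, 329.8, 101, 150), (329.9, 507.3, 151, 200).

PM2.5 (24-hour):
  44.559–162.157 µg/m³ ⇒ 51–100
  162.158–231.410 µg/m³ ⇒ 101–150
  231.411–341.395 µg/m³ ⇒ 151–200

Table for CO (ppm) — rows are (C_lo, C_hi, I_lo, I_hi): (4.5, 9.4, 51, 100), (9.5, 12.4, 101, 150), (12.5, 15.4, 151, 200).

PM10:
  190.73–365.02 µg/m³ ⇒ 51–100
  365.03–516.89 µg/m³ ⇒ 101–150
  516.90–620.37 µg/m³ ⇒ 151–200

142

SO₂: 412.3 lies in 329.9–507.3, so I_lo=151, I_hi=200, C_lo=329.9, C_hi=507.3.
(200−151)/(507.3−329.9) × (412.3−329.9) + 151 = 49/177.4 × 82.4 + 151 ≈ 173.76 → 174.
PM2.5: 219.669 ∈ [162.158, 231.410] ↔ index [101, 150].
101 + (219.669−162.158)·(150−101)/(231.410−162.158) = 101 + 57.511·49/69.252 ≈ 141.69, so AQI = 142.
CO: 11.5 lies in 9.5–12.4, so I_lo=101, I_hi=150, C_lo=9.5, C_hi=12.4.
(150−101)/(12.4−9.5) × (11.5−9.5) + 101 = 49/2.9 × 2.0 + 101 ≈ 134.79 → 135.
PM10: 443.39 lies in 365.03–516.89, so I_lo=101, I_hi=150, C_lo=365.03, C_hi=516.89.
(150−101)/(516.89−365.03) × (443.39−365.03) + 101 = 49/151.86 × 78.36 + 101 ≈ 126.28 → 126.
Sub-indices: SO₂→174, PM2.5→142, CO→135, PM10→126. Ranked high→low: 174, 142, 135, 126. Second-highest sub-index = 142.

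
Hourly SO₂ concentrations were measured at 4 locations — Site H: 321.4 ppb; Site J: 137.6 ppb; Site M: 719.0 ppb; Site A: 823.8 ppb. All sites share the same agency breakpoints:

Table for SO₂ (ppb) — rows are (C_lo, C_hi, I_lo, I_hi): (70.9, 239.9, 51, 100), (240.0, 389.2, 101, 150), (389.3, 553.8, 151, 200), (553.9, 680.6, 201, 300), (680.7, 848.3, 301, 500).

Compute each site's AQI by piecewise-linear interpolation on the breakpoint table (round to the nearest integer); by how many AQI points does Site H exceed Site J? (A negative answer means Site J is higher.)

Site H: 321.4 ∈ [240.0, 389.2] ↔ index [101, 150].
101 + (321.4−240.0)·(150−101)/(389.2−240.0) = 101 + 81.4·49/149.2 ≈ 127.73, so AQI = 128.
Site J: 137.6 ∈ [70.9, 239.9] ↔ index [51, 100].
51 + (137.6−70.9)·(100−51)/(239.9−70.9) = 51 + 66.7·49/169.0 ≈ 70.34, so AQI = 70.
Site M 719.0: bracket 680.7–848.3 → index 301–500; slope 199/167.6, offset 38.3.
AQI = 301 + 199/167.6·38.3 ≈ 346.48 ⇒ 346.
Site A 823.8: bracket 680.7–848.3 → index 301–500; slope 199/167.6, offset 143.1.
AQI = 301 + 199/167.6·143.1 ≈ 470.91 ⇒ 471.
AQIs: Site H=128, Site J=70, Site M=346, Site A=471. Site H (128) − Site J (70) = 58.

58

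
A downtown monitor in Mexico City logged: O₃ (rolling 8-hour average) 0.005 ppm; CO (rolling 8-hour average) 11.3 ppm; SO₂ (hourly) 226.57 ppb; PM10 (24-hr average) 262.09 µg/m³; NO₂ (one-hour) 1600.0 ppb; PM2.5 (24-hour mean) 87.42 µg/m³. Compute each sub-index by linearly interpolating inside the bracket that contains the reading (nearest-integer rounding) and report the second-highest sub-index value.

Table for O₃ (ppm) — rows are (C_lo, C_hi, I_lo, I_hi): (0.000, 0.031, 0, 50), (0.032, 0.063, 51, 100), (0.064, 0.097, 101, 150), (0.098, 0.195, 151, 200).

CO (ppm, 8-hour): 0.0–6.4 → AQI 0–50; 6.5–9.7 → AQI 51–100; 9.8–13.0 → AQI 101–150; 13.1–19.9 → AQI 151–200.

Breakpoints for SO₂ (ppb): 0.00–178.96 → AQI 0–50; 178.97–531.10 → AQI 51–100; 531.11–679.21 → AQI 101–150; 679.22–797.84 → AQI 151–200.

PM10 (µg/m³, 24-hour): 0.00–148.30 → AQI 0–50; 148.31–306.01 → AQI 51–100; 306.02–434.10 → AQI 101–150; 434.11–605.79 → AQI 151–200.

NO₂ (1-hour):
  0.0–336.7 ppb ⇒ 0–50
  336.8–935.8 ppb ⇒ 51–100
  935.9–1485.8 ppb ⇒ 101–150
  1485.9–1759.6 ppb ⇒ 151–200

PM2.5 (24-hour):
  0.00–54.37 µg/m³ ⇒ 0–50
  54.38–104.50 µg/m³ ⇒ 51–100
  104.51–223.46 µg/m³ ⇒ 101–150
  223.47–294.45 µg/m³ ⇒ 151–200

O₃: 0.005 ∈ [0.000, 0.031] ↔ index [0, 50].
0 + (0.005−0.000)·(50−0)/(0.031−0.000) = 0 + 0.005·50/0.031 ≈ 8.06, so AQI = 8.
CO: row 9.8–13.0 (AQI 101–150). (150−101)·(11.3−9.8)/(13.0−9.8) + 101 = 49·1.5/3.2 + 101 ≈ 123.97 → 124.
SO₂ 226.57: bracket 178.97–531.10 → index 51–100; slope 49/352.13, offset 47.60.
AQI = 51 + 49/352.13·47.60 ≈ 57.62 ⇒ 58.
PM10: 262.09 lies in 148.31–306.01, so I_lo=51, I_hi=100, C_lo=148.31, C_hi=306.01.
(100−51)/(306.01−148.31) × (262.09−148.31) + 51 = 49/157.70 × 113.78 + 51 ≈ 86.35 → 86.
NO₂: 1600.0 lies in 1485.9–1759.6, so I_lo=151, I_hi=200, C_lo=1485.9, C_hi=1759.6.
(200−151)/(1759.6−1485.9) × (1600.0−1485.9) + 151 = 49/273.7 × 114.1 + 151 ≈ 171.43 → 171.
PM2.5 87.42: bracket 54.38–104.50 → index 51–100; slope 49/50.12, offset 33.04.
AQI = 51 + 49/50.12·33.04 ≈ 83.30 ⇒ 83.
Sub-indices: O₃→8, CO→124, SO₂→58, PM10→86, NO₂→171, PM2.5→83. Ranked high→low: 171, 124, 86, 83, 58, 8. Second-highest sub-index = 124.

124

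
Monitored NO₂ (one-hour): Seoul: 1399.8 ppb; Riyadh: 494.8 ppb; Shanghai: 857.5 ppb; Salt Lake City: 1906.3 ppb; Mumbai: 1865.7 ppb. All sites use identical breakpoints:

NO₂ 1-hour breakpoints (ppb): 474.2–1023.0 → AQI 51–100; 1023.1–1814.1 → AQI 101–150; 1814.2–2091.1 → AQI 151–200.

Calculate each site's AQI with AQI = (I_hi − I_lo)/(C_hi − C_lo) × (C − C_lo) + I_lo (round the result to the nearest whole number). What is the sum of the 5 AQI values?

589

Seoul: 1399.8 lies in 1023.1–1814.1, so I_lo=101, I_hi=150, C_lo=1023.1, C_hi=1814.1.
(150−101)/(1814.1−1023.1) × (1399.8−1023.1) + 101 = 49/791.0 × 376.7 + 101 ≈ 124.34 → 124.
Riyadh: row 474.2–1023.0 (AQI 51–100). (100−51)·(494.8−474.2)/(1023.0−474.2) + 51 = 49·20.6/548.8 + 51 ≈ 52.84 → 53.
Shanghai: 857.5 ∈ [474.2, 1023.0] ↔ index [51, 100].
51 + (857.5−474.2)·(100−51)/(1023.0−474.2) = 51 + 383.3·49/548.8 ≈ 85.22, so AQI = 85.
Salt Lake City: 1906.3 lies in 1814.2–2091.1, so I_lo=151, I_hi=200, C_lo=1814.2, C_hi=2091.1.
(200−151)/(2091.1−1814.2) × (1906.3−1814.2) + 151 = 49/276.9 × 92.1 + 151 ≈ 167.30 → 167.
Mumbai 1865.7: bracket 1814.2–2091.1 → index 151–200; slope 49/276.9, offset 51.5.
AQI = 151 + 49/276.9·51.5 ≈ 160.11 ⇒ 160.
AQIs: Seoul=124, Riyadh=53, Shanghai=85, Salt Lake City=167, Mumbai=160. Sum = 124 + 53 + 85 + 167 + 160 = 589.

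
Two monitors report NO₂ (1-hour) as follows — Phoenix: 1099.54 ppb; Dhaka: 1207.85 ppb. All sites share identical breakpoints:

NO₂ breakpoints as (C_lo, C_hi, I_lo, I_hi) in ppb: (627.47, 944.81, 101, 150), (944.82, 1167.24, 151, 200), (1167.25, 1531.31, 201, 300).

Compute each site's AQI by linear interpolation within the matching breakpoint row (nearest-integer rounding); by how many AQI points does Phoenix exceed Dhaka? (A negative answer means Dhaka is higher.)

-27

Phoenix: row 944.82–1167.24 (AQI 151–200). (200−151)·(1099.54−944.82)/(1167.24−944.82) + 151 = 49·154.72/222.42 + 151 ≈ 185.09 → 185.
Dhaka: row 1167.25–1531.31 (AQI 201–300). (300−201)·(1207.85−1167.25)/(1531.31−1167.25) + 201 = 99·40.60/364.06 + 201 ≈ 212.04 → 212.
AQIs: Phoenix=185, Dhaka=212. Phoenix (185) − Dhaka (212) = -27.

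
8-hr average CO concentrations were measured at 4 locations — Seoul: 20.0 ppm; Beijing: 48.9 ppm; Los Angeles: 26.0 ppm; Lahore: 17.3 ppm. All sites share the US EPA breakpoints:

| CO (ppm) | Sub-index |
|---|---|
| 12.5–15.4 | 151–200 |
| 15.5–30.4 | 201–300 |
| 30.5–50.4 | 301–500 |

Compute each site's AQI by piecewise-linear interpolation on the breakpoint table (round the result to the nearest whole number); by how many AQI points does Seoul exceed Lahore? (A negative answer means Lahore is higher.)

18

Seoul: 20.0 ∈ [15.5, 30.4] ↔ index [201, 300].
201 + (20.0−15.5)·(300−201)/(30.4−15.5) = 201 + 4.5·99/14.9 ≈ 230.90, so AQI = 231.
Beijing: 48.9 lies in 30.5–50.4, so I_lo=301, I_hi=500, C_lo=30.5, C_hi=50.4.
(500−301)/(50.4−30.5) × (48.9−30.5) + 301 = 199/19.9 × 18.4 + 301 ≈ 485.00 → 485.
Los Angeles: 26.0 ∈ [15.5, 30.4] ↔ index [201, 300].
201 + (26.0−15.5)·(300−201)/(30.4−15.5) = 201 + 10.5·99/14.9 ≈ 270.77, so AQI = 271.
Lahore: 17.3 lies in 15.5–30.4, so I_lo=201, I_hi=300, C_lo=15.5, C_hi=30.4.
(300−201)/(30.4−15.5) × (17.3−15.5) + 201 = 99/14.9 × 1.8 + 201 ≈ 212.96 → 213.
AQIs: Seoul=231, Beijing=485, Los Angeles=271, Lahore=213. Seoul (231) − Lahore (213) = 18.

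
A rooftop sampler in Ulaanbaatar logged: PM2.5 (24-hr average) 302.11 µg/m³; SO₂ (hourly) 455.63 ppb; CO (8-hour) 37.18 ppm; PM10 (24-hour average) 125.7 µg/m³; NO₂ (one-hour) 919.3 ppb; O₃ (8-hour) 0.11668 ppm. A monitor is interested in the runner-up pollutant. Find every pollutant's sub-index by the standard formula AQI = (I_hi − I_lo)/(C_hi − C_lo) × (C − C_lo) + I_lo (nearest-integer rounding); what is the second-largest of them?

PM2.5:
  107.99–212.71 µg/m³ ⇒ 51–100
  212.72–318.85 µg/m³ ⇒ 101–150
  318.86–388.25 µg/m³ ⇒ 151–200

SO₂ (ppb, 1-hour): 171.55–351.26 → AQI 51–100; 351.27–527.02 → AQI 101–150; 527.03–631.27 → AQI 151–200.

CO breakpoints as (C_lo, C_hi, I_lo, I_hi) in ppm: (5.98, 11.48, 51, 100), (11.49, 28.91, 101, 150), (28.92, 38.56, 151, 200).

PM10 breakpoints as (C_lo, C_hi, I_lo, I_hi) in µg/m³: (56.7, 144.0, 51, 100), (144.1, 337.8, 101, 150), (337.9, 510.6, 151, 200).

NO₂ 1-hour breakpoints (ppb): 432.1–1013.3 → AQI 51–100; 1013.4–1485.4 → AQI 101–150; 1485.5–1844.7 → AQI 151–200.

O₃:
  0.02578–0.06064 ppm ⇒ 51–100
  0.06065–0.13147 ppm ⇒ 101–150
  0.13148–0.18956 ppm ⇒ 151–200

PM2.5 302.11: bracket 212.72–318.85 → index 101–150; slope 49/106.13, offset 89.39.
AQI = 101 + 49/106.13·89.39 ≈ 142.27 ⇒ 142.
SO₂: row 351.27–527.02 (AQI 101–150). (150−101)·(455.63−351.27)/(527.02−351.27) + 101 = 49·104.36/175.75 + 101 ≈ 130.10 → 130.
CO: 37.18 lies in 28.92–38.56, so I_lo=151, I_hi=200, C_lo=28.92, C_hi=38.56.
(200−151)/(38.56−28.92) × (37.18−28.92) + 151 = 49/9.64 × 8.26 + 151 ≈ 192.99 → 193.
PM10: 125.7 lies in 56.7–144.0, so I_lo=51, I_hi=100, C_lo=56.7, C_hi=144.0.
(100−51)/(144.0−56.7) × (125.7−56.7) + 51 = 49/87.3 × 69.0 + 51 ≈ 89.73 → 90.
NO₂ 919.3: bracket 432.1–1013.3 → index 51–100; slope 49/581.2, offset 487.2.
AQI = 51 + 49/581.2·487.2 ≈ 92.08 ⇒ 92.
O₃: row 0.06065–0.13147 (AQI 101–150). (150−101)·(0.11668−0.06065)/(0.13147−0.06065) + 101 = 49·0.05603/0.07082 + 101 ≈ 139.77 → 140.
Sub-indices: PM2.5→142, SO₂→130, CO→193, PM10→90, NO₂→92, O₃→140. Ranked high→low: 193, 142, 140, 130, 92, 90. Second-highest sub-index = 142.

142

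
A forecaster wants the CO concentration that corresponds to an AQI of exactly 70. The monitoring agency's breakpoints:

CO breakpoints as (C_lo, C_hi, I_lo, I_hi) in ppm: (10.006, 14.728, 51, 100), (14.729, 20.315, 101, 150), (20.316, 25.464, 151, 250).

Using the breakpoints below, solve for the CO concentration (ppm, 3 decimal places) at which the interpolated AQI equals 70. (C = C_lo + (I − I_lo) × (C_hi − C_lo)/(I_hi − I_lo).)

AQI 70 lies in the 51–100 band, which corresponds to 10.006–14.728 ppm.
C = 10.006 + (70−51)×(14.728−10.006)/(100−51) = 10.006 + 19×4.722/49 ≈ 11.83698 ppm → 11.837 ppm to 3 dp.

11.837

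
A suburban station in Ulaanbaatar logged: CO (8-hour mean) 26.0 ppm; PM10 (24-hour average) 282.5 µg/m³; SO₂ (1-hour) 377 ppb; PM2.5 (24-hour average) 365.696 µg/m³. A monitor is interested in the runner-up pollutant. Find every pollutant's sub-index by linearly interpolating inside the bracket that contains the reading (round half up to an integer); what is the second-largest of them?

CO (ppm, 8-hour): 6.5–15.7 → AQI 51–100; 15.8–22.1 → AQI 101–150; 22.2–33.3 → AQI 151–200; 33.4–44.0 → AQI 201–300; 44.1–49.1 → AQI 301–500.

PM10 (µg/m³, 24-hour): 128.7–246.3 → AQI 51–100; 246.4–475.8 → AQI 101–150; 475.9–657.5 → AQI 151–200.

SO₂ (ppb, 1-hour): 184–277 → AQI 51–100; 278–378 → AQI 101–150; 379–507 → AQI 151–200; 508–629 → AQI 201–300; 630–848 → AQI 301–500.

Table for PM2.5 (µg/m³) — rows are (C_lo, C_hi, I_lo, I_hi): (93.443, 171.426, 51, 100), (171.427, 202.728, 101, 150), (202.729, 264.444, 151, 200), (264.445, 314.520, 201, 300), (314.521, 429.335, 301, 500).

168

CO: 26.0 ∈ [22.2, 33.3] ↔ index [151, 200].
151 + (26.0−22.2)·(200−151)/(33.3−22.2) = 151 + 3.8·49/11.1 ≈ 167.77, so AQI = 168.
PM10 282.5: bracket 246.4–475.8 → index 101–150; slope 49/229.4, offset 36.1.
AQI = 101 + 49/229.4·36.1 ≈ 108.71 ⇒ 109.
SO₂ 377: bracket 278–378 → index 101–150; slope 49/100, offset 99.
AQI = 101 + 49/100·99 ≈ 149.51 ⇒ 150.
PM2.5: row 314.521–429.335 (AQI 301–500). (500−301)·(365.696−314.521)/(429.335−314.521) + 301 = 199·51.175/114.814 + 301 ≈ 389.70 → 390.
Sub-indices: CO→168, PM10→109, SO₂→150, PM2.5→390. Ranked high→low: 390, 168, 150, 109. Second-highest sub-index = 168.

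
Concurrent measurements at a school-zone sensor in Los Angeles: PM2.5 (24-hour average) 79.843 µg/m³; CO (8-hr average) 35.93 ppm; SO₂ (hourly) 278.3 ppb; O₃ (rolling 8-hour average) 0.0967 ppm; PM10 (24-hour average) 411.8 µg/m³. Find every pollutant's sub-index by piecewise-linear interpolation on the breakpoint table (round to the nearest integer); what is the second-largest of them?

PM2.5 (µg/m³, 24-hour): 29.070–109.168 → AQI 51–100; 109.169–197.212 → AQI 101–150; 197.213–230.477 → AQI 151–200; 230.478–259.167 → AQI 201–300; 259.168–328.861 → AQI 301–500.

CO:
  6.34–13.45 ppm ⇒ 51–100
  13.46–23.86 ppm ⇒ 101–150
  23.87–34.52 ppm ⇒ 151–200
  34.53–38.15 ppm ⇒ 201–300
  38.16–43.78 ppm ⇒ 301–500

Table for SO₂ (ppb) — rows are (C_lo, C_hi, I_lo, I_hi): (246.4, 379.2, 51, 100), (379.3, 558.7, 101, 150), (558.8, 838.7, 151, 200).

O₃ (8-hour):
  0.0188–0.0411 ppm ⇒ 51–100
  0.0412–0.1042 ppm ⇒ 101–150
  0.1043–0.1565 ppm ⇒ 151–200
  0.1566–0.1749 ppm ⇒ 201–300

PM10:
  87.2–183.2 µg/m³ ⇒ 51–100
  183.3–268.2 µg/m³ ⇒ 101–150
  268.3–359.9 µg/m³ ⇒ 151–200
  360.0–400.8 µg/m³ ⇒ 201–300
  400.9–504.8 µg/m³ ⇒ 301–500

239

PM2.5: 79.843 lies in 29.070–109.168, so I_lo=51, I_hi=100, C_lo=29.070, C_hi=109.168.
(100−51)/(109.168−29.070) × (79.843−29.070) + 51 = 49/80.098 × 50.773 + 51 ≈ 82.06 → 82.
CO: 35.93 lies in 34.53–38.15, so I_lo=201, I_hi=300, C_lo=34.53, C_hi=38.15.
(300−201)/(38.15−34.53) × (35.93−34.53) + 201 = 99/3.62 × 1.40 + 201 ≈ 239.29 → 239.
SO₂ 278.3: bracket 246.4–379.2 → index 51–100; slope 49/132.8, offset 31.9.
AQI = 51 + 49/132.8·31.9 ≈ 62.77 ⇒ 63.
O₃: row 0.0412–0.1042 (AQI 101–150). (150−101)·(0.0967−0.0412)/(0.1042−0.0412) + 101 = 49·0.0555/0.0630 + 101 ≈ 144.17 → 144.
PM10: row 400.9–504.8 (AQI 301–500). (500−301)·(411.8−400.9)/(504.8−400.9) + 301 = 199·10.9/103.9 + 301 ≈ 321.88 → 322.
Sub-indices: PM2.5→82, CO→239, SO₂→63, O₃→144, PM10→322. Ranked high→low: 322, 239, 144, 82, 63. Second-highest sub-index = 239.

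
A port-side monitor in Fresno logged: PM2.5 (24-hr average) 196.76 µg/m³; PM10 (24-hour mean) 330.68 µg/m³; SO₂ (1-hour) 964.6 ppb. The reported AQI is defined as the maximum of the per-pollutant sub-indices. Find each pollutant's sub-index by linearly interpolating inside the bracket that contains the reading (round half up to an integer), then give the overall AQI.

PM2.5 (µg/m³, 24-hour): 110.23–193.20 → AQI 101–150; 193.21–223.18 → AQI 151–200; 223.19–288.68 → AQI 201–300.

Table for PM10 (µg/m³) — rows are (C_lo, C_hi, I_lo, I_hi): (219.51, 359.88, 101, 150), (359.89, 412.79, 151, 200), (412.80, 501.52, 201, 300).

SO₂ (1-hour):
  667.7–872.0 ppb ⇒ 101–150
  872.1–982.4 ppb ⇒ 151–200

192

PM2.5: 196.76 ∈ [193.21, 223.18] ↔ index [151, 200].
151 + (196.76−193.21)·(200−151)/(223.18−193.21) = 151 + 3.55·49/29.97 ≈ 156.80, so AQI = 157.
PM10: 330.68 ∈ [219.51, 359.88] ↔ index [101, 150].
101 + (330.68−219.51)·(150−101)/(359.88−219.51) = 101 + 111.17·49/140.37 ≈ 139.81, so AQI = 140.
SO₂ 964.6: bracket 872.1–982.4 → index 151–200; slope 49/110.3, offset 92.5.
AQI = 151 + 49/110.3·92.5 ≈ 192.09 ⇒ 192.
Sub-indices: PM2.5→157, PM10→140, SO₂→192. Overall AQI = max = 192; dominant pollutant is SO₂.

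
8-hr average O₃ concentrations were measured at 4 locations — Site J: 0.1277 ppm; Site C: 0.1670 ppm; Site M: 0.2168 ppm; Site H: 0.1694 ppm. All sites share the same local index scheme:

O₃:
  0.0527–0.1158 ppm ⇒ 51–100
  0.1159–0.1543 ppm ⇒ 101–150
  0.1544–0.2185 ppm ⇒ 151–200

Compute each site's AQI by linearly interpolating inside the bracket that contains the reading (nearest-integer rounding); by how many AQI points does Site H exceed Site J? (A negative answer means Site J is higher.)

Site J: 0.1277 ∈ [0.1159, 0.1543] ↔ index [101, 150].
101 + (0.1277−0.1159)·(150−101)/(0.1543−0.1159) = 101 + 0.0118·49/0.0384 ≈ 116.06, so AQI = 116.
Site C: row 0.1544–0.2185 (AQI 151–200). (200−151)·(0.1670−0.1544)/(0.2185−0.1544) + 151 = 49·0.0126/0.0641 + 151 ≈ 160.63 → 161.
Site M: 0.2168 lies in 0.1544–0.2185, so I_lo=151, I_hi=200, C_lo=0.1544, C_hi=0.2185.
(200−151)/(0.2185−0.1544) × (0.2168−0.1544) + 151 = 49/0.0641 × 0.0624 + 151 ≈ 198.70 → 199.
Site H: 0.1694 ∈ [0.1544, 0.2185] ↔ index [151, 200].
151 + (0.1694−0.1544)·(200−151)/(0.2185−0.1544) = 151 + 0.0150·49/0.0641 ≈ 162.47, so AQI = 162.
AQIs: Site J=116, Site C=161, Site M=199, Site H=162. Site H (162) − Site J (116) = 46.

46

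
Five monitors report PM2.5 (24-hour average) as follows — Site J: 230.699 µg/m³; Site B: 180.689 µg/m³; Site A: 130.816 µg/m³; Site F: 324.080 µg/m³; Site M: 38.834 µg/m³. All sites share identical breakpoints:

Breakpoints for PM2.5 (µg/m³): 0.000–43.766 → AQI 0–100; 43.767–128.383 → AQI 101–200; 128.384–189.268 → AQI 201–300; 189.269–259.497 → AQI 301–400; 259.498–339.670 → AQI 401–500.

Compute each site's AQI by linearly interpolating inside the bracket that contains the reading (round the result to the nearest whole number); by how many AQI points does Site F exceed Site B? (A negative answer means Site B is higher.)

195

Site J: 230.699 lies in 189.269–259.497, so I_lo=301, I_hi=400, C_lo=189.269, C_hi=259.497.
(400−301)/(259.497−189.269) × (230.699−189.269) + 301 = 99/70.228 × 41.430 + 301 ≈ 359.40 → 359.
Site B: 180.689 ∈ [128.384, 189.268] ↔ index [201, 300].
201 + (180.689−128.384)·(300−201)/(189.268−128.384) = 201 + 52.305·99/60.884 ≈ 286.05, so AQI = 286.
Site A: row 128.384–189.268 (AQI 201–300). (300−201)·(130.816−128.384)/(189.268−128.384) + 201 = 99·2.432/60.884 + 201 ≈ 204.95 → 205.
Site F: 324.080 ∈ [259.498, 339.670] ↔ index [401, 500].
401 + (324.080−259.498)·(500−401)/(339.670−259.498) = 401 + 64.582·99/80.172 ≈ 480.75, so AQI = 481.
Site M 38.834: bracket 0.000–43.766 → index 0–100; slope 100/43.766, offset 38.834.
AQI = 0 + 100/43.766·38.834 ≈ 88.73 ⇒ 89.
AQIs: Site J=359, Site B=286, Site A=205, Site F=481, Site M=89. Site F (481) − Site B (286) = 195.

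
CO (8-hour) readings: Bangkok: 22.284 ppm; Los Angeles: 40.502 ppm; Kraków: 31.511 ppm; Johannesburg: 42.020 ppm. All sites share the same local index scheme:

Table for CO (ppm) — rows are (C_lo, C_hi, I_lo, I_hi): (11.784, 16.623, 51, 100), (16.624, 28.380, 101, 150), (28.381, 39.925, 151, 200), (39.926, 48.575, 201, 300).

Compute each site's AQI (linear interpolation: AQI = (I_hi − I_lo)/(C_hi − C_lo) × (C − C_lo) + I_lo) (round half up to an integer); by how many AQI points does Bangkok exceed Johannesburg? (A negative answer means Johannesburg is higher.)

-100

Bangkok: 22.284 ∈ [16.624, 28.380] ↔ index [101, 150].
101 + (22.284−16.624)·(150−101)/(28.380−16.624) = 101 + 5.660·49/11.756 ≈ 124.59, so AQI = 125.
Los Angeles: 40.502 lies in 39.926–48.575, so I_lo=201, I_hi=300, C_lo=39.926, C_hi=48.575.
(300−201)/(48.575−39.926) × (40.502−39.926) + 201 = 99/8.649 × 0.576 + 201 ≈ 207.59 → 208.
Kraków: 31.511 lies in 28.381–39.925, so I_lo=151, I_hi=200, C_lo=28.381, C_hi=39.925.
(200−151)/(39.925−28.381) × (31.511−28.381) + 151 = 49/11.544 × 3.130 + 151 ≈ 164.29 → 164.
Johannesburg: row 39.926–48.575 (AQI 201–300). (300−201)·(42.020−39.926)/(48.575−39.926) + 201 = 99·2.094/8.649 + 201 ≈ 224.97 → 225.
AQIs: Bangkok=125, Los Angeles=208, Kraków=164, Johannesburg=225. Bangkok (125) − Johannesburg (225) = -100.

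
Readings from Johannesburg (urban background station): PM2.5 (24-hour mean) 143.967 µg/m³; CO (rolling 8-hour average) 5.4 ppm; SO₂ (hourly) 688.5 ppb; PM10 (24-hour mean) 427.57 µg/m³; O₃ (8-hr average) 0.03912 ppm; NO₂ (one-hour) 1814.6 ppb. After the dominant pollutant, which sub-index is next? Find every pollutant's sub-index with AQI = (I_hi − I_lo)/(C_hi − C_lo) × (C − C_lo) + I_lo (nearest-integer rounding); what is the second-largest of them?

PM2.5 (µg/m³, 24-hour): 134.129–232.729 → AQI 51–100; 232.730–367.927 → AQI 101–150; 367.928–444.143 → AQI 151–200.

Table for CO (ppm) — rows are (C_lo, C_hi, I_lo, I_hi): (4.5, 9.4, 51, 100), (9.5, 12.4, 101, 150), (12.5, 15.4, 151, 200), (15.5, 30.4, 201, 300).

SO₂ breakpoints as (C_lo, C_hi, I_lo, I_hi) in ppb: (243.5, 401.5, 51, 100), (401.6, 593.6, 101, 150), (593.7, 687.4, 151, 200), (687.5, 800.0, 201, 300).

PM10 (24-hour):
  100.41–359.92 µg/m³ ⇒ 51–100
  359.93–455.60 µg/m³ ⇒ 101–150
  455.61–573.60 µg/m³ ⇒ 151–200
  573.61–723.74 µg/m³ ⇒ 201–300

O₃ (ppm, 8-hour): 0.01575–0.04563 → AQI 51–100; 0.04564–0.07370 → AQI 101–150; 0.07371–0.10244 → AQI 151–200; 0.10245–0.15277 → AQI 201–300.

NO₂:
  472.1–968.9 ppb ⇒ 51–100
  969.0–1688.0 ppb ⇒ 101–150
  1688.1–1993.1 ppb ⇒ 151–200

PM2.5: 143.967 lies in 134.129–232.729, so I_lo=51, I_hi=100, C_lo=134.129, C_hi=232.729.
(100−51)/(232.729−134.129) × (143.967−134.129) + 51 = 49/98.600 × 9.838 + 51 ≈ 55.89 → 56.
CO 5.4: bracket 4.5–9.4 → index 51–100; slope 49/4.9, offset 0.9.
AQI = 51 + 49/4.9·0.9 ≈ 60.00 ⇒ 60.
SO₂: 688.5 lies in 687.5–800.0, so I_lo=201, I_hi=300, C_lo=687.5, C_hi=800.0.
(300−201)/(800.0−687.5) × (688.5−687.5) + 201 = 99/112.5 × 1.0 + 201 ≈ 201.88 → 202.
PM10: row 359.93–455.60 (AQI 101–150). (150−101)·(427.57−359.93)/(455.60−359.93) + 101 = 49·67.64/95.67 + 101 ≈ 135.64 → 136.
O₃: 0.03912 lies in 0.01575–0.04563, so I_lo=51, I_hi=100, C_lo=0.01575, C_hi=0.04563.
(100−51)/(0.04563−0.01575) × (0.03912−0.01575) + 51 = 49/0.02988 × 0.02337 + 51 ≈ 89.32 → 89.
NO₂: 1814.6 ∈ [1688.1, 1993.1] ↔ index [151, 200].
151 + (1814.6−1688.1)·(200−151)/(1993.1−1688.1) = 151 + 126.5·49/305.0 ≈ 171.32, so AQI = 171.
Sub-indices: PM2.5→56, CO→60, SO₂→202, PM10→136, O₃→89, NO₂→171. Ranked high→low: 202, 171, 136, 89, 60, 56. Second-highest sub-index = 171.

171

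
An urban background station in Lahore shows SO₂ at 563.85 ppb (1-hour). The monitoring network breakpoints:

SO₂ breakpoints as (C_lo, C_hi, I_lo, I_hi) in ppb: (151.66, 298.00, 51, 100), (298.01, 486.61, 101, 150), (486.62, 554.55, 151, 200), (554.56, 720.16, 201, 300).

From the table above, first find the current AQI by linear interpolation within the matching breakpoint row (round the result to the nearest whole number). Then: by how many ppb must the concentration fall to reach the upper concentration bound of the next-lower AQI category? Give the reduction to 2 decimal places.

SO₂ 563.85: bracket 554.56–720.16 → index 201–300; slope 99/165.60, offset 9.29.
AQI = 201 + 99/165.60·9.29 ≈ 206.55 ⇒ 207.
Current AQI 207 is in the Very Unhealthy range (201–300). The next-lower category tops out at AQI 200, whose upper concentration bound is 554.55 ppb.
Reduction needed = 563.85 − 554.55 = 9.30 ppb.

9.30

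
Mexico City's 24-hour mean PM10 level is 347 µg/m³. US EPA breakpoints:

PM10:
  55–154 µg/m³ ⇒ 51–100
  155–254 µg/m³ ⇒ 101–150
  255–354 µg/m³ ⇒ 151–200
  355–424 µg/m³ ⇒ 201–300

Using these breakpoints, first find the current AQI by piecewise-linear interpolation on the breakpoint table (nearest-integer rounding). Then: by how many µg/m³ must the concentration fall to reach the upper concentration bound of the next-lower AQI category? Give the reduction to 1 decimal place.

93.0

PM10: 347 ∈ [255, 354] ↔ index [151, 200].
151 + (347−255)·(200−151)/(354−255) = 151 + 92·49/99 ≈ 196.54, so AQI = 197.
Current AQI 197 is in the Unhealthy range (151–200). The next-lower category tops out at AQI 150, whose upper concentration bound is 254 µg/m³.
Reduction needed = 347 − 254 = 93.0 µg/m³.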